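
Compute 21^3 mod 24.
Use repeated squaring. Binary(3) = 11. Walk through the bits of the exponent 3 left-to-right: at each bit after the leading one, square the running value, then multiply by 21 if the bit is 1 (always reducing mod 24):
  bit 1 = 1 (leading): start with 21.
  bit 2 = 1: square 21^2 = 441 ≡ 9; bit is 1, so multiply 9·21 = 189 ≡ 21 (mod 24).
Final value: 21^3 ≡ 21 (mod 24).

Final answer: 21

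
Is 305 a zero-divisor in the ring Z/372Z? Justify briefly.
NO

gcd(305, 372) = 1, so 305 is a unit in Z/372Z (it has a multiplicative inverse). A unit cannot be a zero-divisor: if 305·b ≡ 0 then multiplying both sides by 305^(−1) gives b ≡ 0. So 305 is not a zero-divisor.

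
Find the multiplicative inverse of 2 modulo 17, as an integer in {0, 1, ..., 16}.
Apply the extended Euclidean algorithm to (17, 2), tracking rows (r, s, t) with s·17 + t·2 = r. Each division r_prev = q·r_cur + r_new produces the new row as (previous row) − q·(current row):
  row A: (17, 1, 0)   [1·17 + 0·2 = 17]
  row B: (2, 0, 1)   [0·17 + 1·2 = 2]
  17 = 8·2 + 1   → row C = row A − 8·row B = (1, 1, −8)   [check: 1·17 − 8·2 = 1]
  2 = 2·1 + 0   → remainder 0, stop. gcd = 1 (last nonzero row C).
The gcd is 1, so 2 is invertible mod 17. The last nonzero row gives 1·17 − 8·2 = 1, so t = −8. So 2^(−1) ≡ −8 ≡ 9 (mod 17). Verify: 2 · 9 = 18 ≡ 1 (mod 17). ✓

Final answer: 2^(−1) ≡ 9 (mod 17)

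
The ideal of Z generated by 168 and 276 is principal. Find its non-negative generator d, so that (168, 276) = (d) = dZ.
(168, 276) = (12); d = 12

In the PID Z, (a, b) is generated by gcd(a, b). Compute gcd(276, 168) with the extended Euclidean algorithm, tracking rows (r, s, t) with s·276 + t·168 = r:
  row A: (276, 1, 0)   [1·276 + 0·168 = 276]
  row B: (168, 0, 1)   [0·276 + 1·168 = 168]
  276 = 1·168 + 108   → row C = row A − 1·row B = (108, 1, −1)   [check: 1·276 − 1·168 = 108]
  168 = 1·108 + 60   → row D = row B − 1·row C = (60, −1, 2)   [check: −1·276 + 2·168 = 60]
  108 = 1·60 + 48   → row E = row C − 1·row D = (48, 2, −3)   [check: 2·276 − 3·168 = 48]
  60 = 1·48 + 12   → row F = row D − 1·row E = (12, −3, 5)   [check: −3·276 + 5·168 = 12]
  48 = 4·12 + 0   → remainder 0, stop. gcd = 12 (last nonzero row F).
So gcd(168, 276) = 12, with Bézout identity −3·276 + 5·168 = 12. Containment (⊇): the Bézout identity exhibits 12 as an element of (168, 276), giving (12) ⊆ (168, 276). Containment (⊆): since 12 | 168 and 12 | 276 (168 = 12·14, 276 = 12·23), every Z-linear combination of 168 and 276 is divisible by 12, so (168, 276) ⊆ (12). Therefore (168, 276) = (12), d = 12.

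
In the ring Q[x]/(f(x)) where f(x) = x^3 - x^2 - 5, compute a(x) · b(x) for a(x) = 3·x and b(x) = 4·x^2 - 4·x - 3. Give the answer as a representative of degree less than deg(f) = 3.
First multiply in Q[x] without reducing: a · b = 12·x^3 - 12·x^2 - 9·x. Now divide by f(x) = x^3 - x^2 - 5, eliminating the leading term at each step:
  leading term 12·x^3: subtract (12)·f(x) = 12·x^3 - 12·x^2 - 60, leaving 60 - 9·x
The degree is now < 3, so this is the remainder. Hence a · b ≡ 60 - 9·x in Q[x]/(f).

Final answer: a · b ≡ 60 - 9·x (mod f(x))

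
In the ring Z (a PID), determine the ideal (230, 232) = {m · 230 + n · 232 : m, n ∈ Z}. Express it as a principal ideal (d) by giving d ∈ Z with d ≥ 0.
In the PID Z, (a, b) is generated by gcd(a, b). Compute gcd(232, 230) with the extended Euclidean algorithm, tracking rows (r, s, t) with s·232 + t·230 = r:
  row A: (232, 1, 0)   [1·232 + 0·230 = 232]
  row B: (230, 0, 1)   [0·232 + 1·230 = 230]
  232 = 1·230 + 2   → row C = row A − 1·row B = (2, 1, −1)   [check: 1·232 − 1·230 = 2]
  230 = 115·2 + 0   → remainder 0, stop. gcd = 2 (last nonzero row C).
So gcd(230, 232) = 2, with Bézout identity 1·232 − 1·230 = 2. Containment (⊇): the Bézout identity exhibits 2 as an element of (230, 232), giving (2) ⊆ (230, 232). Containment (⊆): since 2 | 230 and 2 | 232 (230 = 2·115, 232 = 2·116), every Z-linear combination of 230 and 232 is divisible by 2, so (230, 232) ⊆ (2). Therefore (230, 232) = (2), d = 2.

Final answer: (230, 232) = (2); d = 2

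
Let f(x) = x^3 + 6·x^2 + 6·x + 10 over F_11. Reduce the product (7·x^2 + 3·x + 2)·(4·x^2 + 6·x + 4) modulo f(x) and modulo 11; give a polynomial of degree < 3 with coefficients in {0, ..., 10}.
Multiply as integer polynomials: a · b = 28·x^4 + 54·x^3 + 54·x^2 + 24·x + 8. Reducing coefficients mod 11: a · b ≡ 6·x^4 + 10·x^3 + 10·x^2 + 2·x + 8. Now divide by f(x) = x^3 + 6·x^2 + 6·x + 10 in F_11[x], eliminating the leading term at each step:
  leading term 6·x^4: subtract (6·x)·f(x) = 6·x^4 + 3·x^3 + 3·x^2 + 5·x, leaving 7·x^3 + 7·x^2 + 8·x + 8 (coefficients mod 11)
  leading term 7·x^3: subtract (7)·f(x) = 7·x^3 + 9·x^2 + 9·x + 4, leaving 9·x^2 + 10·x + 4 (coefficients mod 11)
The degree is now < 3, so this is the remainder. Hence a · b ≡ 9·x^2 + 10·x + 4 in F_11[x]/(f).

Final answer: a · b ≡ 9·x^2 + 10·x + 4 (mod f(x))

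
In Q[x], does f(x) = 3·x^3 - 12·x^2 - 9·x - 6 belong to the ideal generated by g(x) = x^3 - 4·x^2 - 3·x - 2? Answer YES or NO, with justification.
In Q[x] the ideal (g) consists of all multiples of g, so f ∈ (g) iff g | f, i.e. iff the remainder of f on division by g is 0. Divide f by g (g is monic, so eliminate the leading term of the running remainder at each step):
  leading term 3·x^3: subtract (3)·g(x) = 3·x^3 - 12·x^2 - 9·x - 6, leaving 0
The remainder is 0, so f(x) = g(x) · h(x) with h(x) = 3. Hence g | f, i.e. f ∈ (g).

Final answer: YES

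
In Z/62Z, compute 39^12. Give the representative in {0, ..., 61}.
33

Use repeated squaring. Binary(12) = 1100. Walk through the bits of the exponent 12 left-to-right: at each bit after the leading one, square the running value, then multiply by 39 if the bit is 1 (always reducing mod 62):
  bit 1 = 1 (leading): start with 39.
  bit 2 = 1: square 39^2 = 1521 ≡ 33; bit is 1, so multiply 33·39 = 1287 ≡ 47 (mod 62).
  bit 3 = 0: square 47^2 = 2209 ≡ 39 (mod 62).
  bit 4 = 0: square 39^2 = 1521 ≡ 33 (mod 62).
Final value: 39^12 ≡ 33 (mod 62).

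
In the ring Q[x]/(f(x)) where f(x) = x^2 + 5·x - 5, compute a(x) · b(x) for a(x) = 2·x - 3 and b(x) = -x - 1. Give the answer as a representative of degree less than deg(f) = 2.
a · b ≡ 11·x - 7 (mod f(x))

First multiply in Q[x] without reducing: a · b = -2·x^2 + x + 3. Now divide by f(x) = x^2 + 5·x - 5, eliminating the leading term at each step:
  leading term -2·x^2: subtract (-2)·f(x) = -2·x^2 - 10·x + 10, leaving 11·x - 7
The degree is now < 2, so this is the remainder. Hence a · b ≡ 11·x - 7 in Q[x]/(f).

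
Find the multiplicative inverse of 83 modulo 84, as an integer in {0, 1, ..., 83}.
83^(−1) ≡ 83 (mod 84)

Apply the extended Euclidean algorithm to (84, 83), tracking rows (r, s, t) with s·84 + t·83 = r. Each division r_prev = q·r_cur + r_new produces the new row as (previous row) − q·(current row):
  row A: (84, 1, 0)   [1·84 + 0·83 = 84]
  row B: (83, 0, 1)   [0·84 + 1·83 = 83]
  84 = 1·83 + 1   → row C = row A − 1·row B = (1, 1, −1)   [check: 1·84 − 1·83 = 1]
  83 = 83·1 + 0   → remainder 0, stop. gcd = 1 (last nonzero row C).
The gcd is 1, so 83 is invertible mod 84. The last nonzero row gives 1·84 − 1·83 = 1, so t = −1. So 83^(−1) ≡ −1 ≡ 83 (mod 84). Verify: 83 · 83 = 6889 ≡ 1 (mod 84). ✓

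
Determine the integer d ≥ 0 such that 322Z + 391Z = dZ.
(322, 391) = (23); d = 23

In the PID Z, (a, b) is generated by gcd(a, b). Compute gcd(391, 322) with the extended Euclidean algorithm, tracking rows (r, s, t) with s·391 + t·322 = r:
  row A: (391, 1, 0)   [1·391 + 0·322 = 391]
  row B: (322, 0, 1)   [0·391 + 1·322 = 322]
  391 = 1·322 + 69   → row C = row A − 1·row B = (69, 1, −1)   [check: 1·391 − 1·322 = 69]
  322 = 4·69 + 46   → row D = row B − 4·row C = (46, −4, 5)   [check: −4·391 + 5·322 = 46]
  69 = 1·46 + 23   → row E = row C − 1·row D = (23, 5, −6)   [check: 5·391 − 6·322 = 23]
  46 = 2·23 + 0   → remainder 0, stop. gcd = 23 (last nonzero row E).
So gcd(322, 391) = 23, with Bézout identity 5·391 − 6·322 = 23. Containment (⊇): the Bézout identity exhibits 23 as an element of (322, 391), giving (23) ⊆ (322, 391). Containment (⊆): since 23 | 322 and 23 | 391 (322 = 23·14, 391 = 23·17), every Z-linear combination of 322 and 391 is divisible by 23, so (322, 391) ⊆ (23). Therefore (322, 391) = (23), d = 23.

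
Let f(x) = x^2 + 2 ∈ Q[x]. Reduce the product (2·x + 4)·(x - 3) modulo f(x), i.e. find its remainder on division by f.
First multiply in Q[x] without reducing: a · b = 2·x^2 - 2·x - 12. Now divide by f(x) = x^2 + 2, eliminating the leading term at each step:
  leading term 2·x^2: subtract (2)·f(x) = 2·x^2 + 4, leaving -2·x - 16
The degree is now < 2, so this is the remainder. Hence a · b ≡ -2·x - 16 in Q[x]/(f).

Final answer: a · b ≡ -2·x - 16 (mod f(x))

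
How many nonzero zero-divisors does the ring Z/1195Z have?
In Z/1195Z each nonzero element is either a unit (gcd with 1195 is 1) or a zero-divisor (gcd > 1). The number of units is φ(1195): factorise 1195 = 5 · 239, so φ(1195) = (5 − 1) · (239 − 1) = 4 · 238 = 952. The nonzero elements number 1195 − 1 = 1194. Hence the nonzero zero-divisors number 1194 − 952 = 242.

Final answer: Z/1195Z has 242 nonzero zero-divisors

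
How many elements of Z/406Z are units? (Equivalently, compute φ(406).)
An element a ∈ Z/406Z is a unit iff gcd(a, 406) = 1, so the number of units is φ(406). φ is multiplicative, with φ(p^e) = p^e − p^(e−1). Factorise 406 = 2 · 7 · 29. Then
  φ(406) = (2 − 1) · (7 − 1) · (29 − 1) = 1 · 6 · 28 = 168.

Final answer: Z/406Z has φ(406) = 168 units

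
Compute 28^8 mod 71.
10

Use repeated squaring. Binary(8) = 1000. Walk through the bits of the exponent 8 left-to-right: at each bit after the leading one, square the running value, then multiply by 28 if the bit is 1 (always reducing mod 71):
  bit 1 = 1 (leading): start with 28.
  bit 2 = 0: square 28^2 = 784 ≡ 3 (mod 71).
  bit 3 = 0: square 3^2 = 9 (mod 71).
  bit 4 = 0: square 9^2 = 81 ≡ 10 (mod 71).
Final value: 28^8 ≡ 10 (mod 71).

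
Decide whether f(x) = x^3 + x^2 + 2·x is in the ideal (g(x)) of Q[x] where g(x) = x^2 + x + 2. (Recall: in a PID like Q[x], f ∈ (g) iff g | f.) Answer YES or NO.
In Q[x] the ideal (g) consists of all multiples of g, so f ∈ (g) iff g | f, i.e. iff the remainder of f on division by g is 0. Divide f by g (g is monic, so eliminate the leading term of the running remainder at each step):
  leading term x^3: subtract (x)·g(x) = x^3 + x^2 + 2·x, leaving 0
The remainder is 0, so f(x) = g(x) · h(x) with h(x) = x. Hence g | f, i.e. f ∈ (g).

Final answer: YES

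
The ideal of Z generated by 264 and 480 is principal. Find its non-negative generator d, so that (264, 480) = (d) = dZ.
In the PID Z, (a, b) is generated by gcd(a, b). Compute gcd(480, 264) with the extended Euclidean algorithm, tracking rows (r, s, t) with s·480 + t·264 = r:
  row A: (480, 1, 0)   [1·480 + 0·264 = 480]
  row B: (264, 0, 1)   [0·480 + 1·264 = 264]
  480 = 1·264 + 216   → row C = row A − 1·row B = (216, 1, −1)   [check: 1·480 − 1·264 = 216]
  264 = 1·216 + 48   → row D = row B − 1·row C = (48, −1, 2)   [check: −1·480 + 2·264 = 48]
  216 = 4·48 + 24   → row E = row C − 4·row D = (24, 5, −9)   [check: 5·480 − 9·264 = 24]
  48 = 2·24 + 0   → remainder 0, stop. gcd = 24 (last nonzero row E).
So gcd(264, 480) = 24, with Bézout identity 5·480 − 9·264 = 24. Containment (⊇): the Bézout identity exhibits 24 as an element of (264, 480), giving (24) ⊆ (264, 480). Containment (⊆): since 24 | 264 and 24 | 480 (264 = 24·11, 480 = 24·20), every Z-linear combination of 264 and 480 is divisible by 24, so (264, 480) ⊆ (24). Therefore (264, 480) = (24), d = 24.

Final answer: (264, 480) = (24); d = 24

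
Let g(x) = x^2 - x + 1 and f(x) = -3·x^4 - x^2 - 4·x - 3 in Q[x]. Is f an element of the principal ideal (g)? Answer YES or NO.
NO

In Q[x] the ideal (g) consists of all multiples of g, so f ∈ (g) iff g | f, i.e. iff the remainder of f on division by g is 0. Divide f by g (g is monic, so eliminate the leading term of the running remainder at each step):
  leading term -3·x^4: subtract (-3·x^2)·g(x) = -3·x^4 + 3·x^3 - 3·x^2, leaving -3·x^3 + 2·x^2 - 4·x - 3
  leading term -3·x^3: subtract (-3·x)·g(x) = -3·x^3 + 3·x^2 - 3·x, leaving -x^2 - x - 3
  leading term -x^2: subtract (-1)·g(x) = -x^2 + x - 1, leaving -2·x - 2
The remainder r(x) = -2·x - 2 ≠ 0 (and deg r < deg g), so g ∤ f, i.e. f ∉ (g).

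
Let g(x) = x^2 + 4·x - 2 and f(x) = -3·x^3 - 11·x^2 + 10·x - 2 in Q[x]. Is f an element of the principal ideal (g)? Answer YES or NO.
YES

In Q[x] the ideal (g) consists of all multiples of g, so f ∈ (g) iff g | f, i.e. iff the remainder of f on division by g is 0. Divide f by g (g is monic, so eliminate the leading term of the running remainder at each step):
  leading term -3·x^3: subtract (-3·x)·g(x) = -3·x^3 - 12·x^2 + 6·x, leaving x^2 + 4·x - 2
  leading term x^2: subtract (1)·g(x) = x^2 + 4·x - 2, leaving 0
The remainder is 0, so f(x) = g(x) · h(x) with h(x) = 1 - 3·x. Hence g | f, i.e. f ∈ (g).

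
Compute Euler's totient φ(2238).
φ(2238) = 744

φ is multiplicative, with φ(p^e) = p^e − p^(e−1). Factorise 2238 = 2 · 3 · 373. Then
  φ(2238) = (2 − 1) · (3 − 1) · (373 − 1) = 1 · 2 · 372 = 744.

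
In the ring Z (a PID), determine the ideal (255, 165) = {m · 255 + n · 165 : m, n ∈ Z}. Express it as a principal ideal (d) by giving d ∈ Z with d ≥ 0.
In the PID Z, (a, b) is generated by gcd(a, b). Compute gcd(255, 165) with the extended Euclidean algorithm, tracking rows (r, s, t) with s·255 + t·165 = r:
  row A: (255, 1, 0)   [1·255 + 0·165 = 255]
  row B: (165, 0, 1)   [0·255 + 1·165 = 165]
  255 = 1·165 + 90   → row C = row A − 1·row B = (90, 1, −1)   [check: 1·255 − 1·165 = 90]
  165 = 1·90 + 75   → row D = row B − 1·row C = (75, −1, 2)   [check: −1·255 + 2·165 = 75]
  90 = 1·75 + 15   → row E = row C − 1·row D = (15, 2, −3)   [check: 2·255 − 3·165 = 15]
  75 = 5·15 + 0   → remainder 0, stop. gcd = 15 (last nonzero row E).
So gcd(255, 165) = 15, with Bézout identity 2·255 − 3·165 = 15. Containment (⊇): the Bézout identity exhibits 15 as an element of (255, 165), giving (15) ⊆ (255, 165). Containment (⊆): since 15 | 255 and 15 | 165 (255 = 15·17, 165 = 15·11), every Z-linear combination of 255 and 165 is divisible by 15, so (255, 165) ⊆ (15). Therefore (255, 165) = (15), d = 15.

Final answer: (255, 165) = (15); d = 15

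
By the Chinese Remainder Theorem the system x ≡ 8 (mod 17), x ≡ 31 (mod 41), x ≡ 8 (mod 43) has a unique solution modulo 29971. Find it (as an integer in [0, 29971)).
x ≡ 19014 (mod 29971); the representative in [0, 29971) is 19014

The moduli 17, 41, 43 are pairwise coprime, so by the CRT there is a unique solution mod 17·41·43 = 29971.
Solve by successive substitution. Start with x ≡ 8 (mod 17).
  Combine with x ≡ 31 (mod 41): write x = 8 + 17·t and require 8 + 17·t ≡ 31 (mod 41), i.e. 17·t ≡ 31 − 8 ≡ 23 (mod 41). Since 17^(−1) ≡ 29 (mod 41), t ≡ 29·23 ≡ 11 (mod 41). So x ≡ 8 + 17·11 = 195 (mod 697).
  Combine with x ≡ 8 (mod 43): write x = 195 + 697·t and require 195 + 697·t ≡ 8 (mod 43), i.e. 697·t ≡ 8 − 195 ≡ 28 (mod 43). Since 697^(−1) ≡ 24 (mod 43) (697 ≡ 9 (mod 43)), t ≡ 24·28 ≡ 27 (mod 43). So x ≡ 195 + 697·27 = 19014 (mod 29971).
Unique solution in [0, 29971): x = 19014.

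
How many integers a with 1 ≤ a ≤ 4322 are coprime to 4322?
The number of a ∈ {1, ..., 4322} with gcd(a, 4322) = 1 is by definition Euler's totient φ(4322). φ is multiplicative, with φ(p^e) = p^e − p^(e−1). Factorise 4322 = 2 · 2161. Then
  φ(4322) = (2 − 1) · (2161 − 1) = 1 · 2160 = 2160.
So there are 2160 such integers.

Final answer: 2160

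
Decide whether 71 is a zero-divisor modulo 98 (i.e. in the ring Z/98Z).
NO

gcd(71, 98) = 1, so 71 is a unit in Z/98Z (it has a multiplicative inverse). A unit cannot be a zero-divisor: if 71·b ≡ 0 then multiplying both sides by 71^(−1) gives b ≡ 0. So 71 is not a zero-divisor.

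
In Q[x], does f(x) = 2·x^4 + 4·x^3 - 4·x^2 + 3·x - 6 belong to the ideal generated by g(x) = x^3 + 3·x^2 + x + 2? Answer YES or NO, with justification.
In Q[x] the ideal (g) consists of all multiples of g, so f ∈ (g) iff g | f, i.e. iff the remainder of f on division by g is 0. Divide f by g (g is monic, so eliminate the leading term of the running remainder at each step):
  leading term 2·x^4: subtract (2·x)·g(x) = 2·x^4 + 6·x^3 + 2·x^2 + 4·x, leaving -2·x^3 - 6·x^2 - x - 6
  leading term -2·x^3: subtract (-2)·g(x) = -2·x^3 - 6·x^2 - 2·x - 4, leaving x - 2
The remainder r(x) = x - 2 ≠ 0 (and deg r < deg g), so g ∤ f, i.e. f ∉ (g).

Final answer: NO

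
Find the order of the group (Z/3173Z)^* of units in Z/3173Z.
(Z/3173Z)^* consists of the classes a with gcd(a, 3173) = 1, so its order is φ(3173). φ is multiplicative, with φ(p^e) = p^e − p^(e−1). Factorise 3173 = 19 · 167. Then
  φ(3173) = (19 − 1) · (167 − 1) = 18 · 166 = 2988.
Thus |(Z/3173Z)^*| = 2988.

Final answer: |(Z/3173Z)^*| = 2988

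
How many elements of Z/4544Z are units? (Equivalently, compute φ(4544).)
Z/4544Z has φ(4544) = 2240 units

An element a ∈ Z/4544Z is a unit iff gcd(a, 4544) = 1, so the number of units is φ(4544). φ is multiplicative, with φ(p^e) = p^e − p^(e−1). Factorise 4544 = 2^6 · 71. Then
  φ(4544) = (2^6 − 2^5) · (71 − 1) = 32 · 70 = 2240.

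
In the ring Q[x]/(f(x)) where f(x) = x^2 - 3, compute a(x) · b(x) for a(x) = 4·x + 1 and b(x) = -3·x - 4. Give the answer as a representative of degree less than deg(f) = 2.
a · b ≡ -19·x - 40 (mod f(x))

First multiply in Q[x] without reducing: a · b = -12·x^2 - 19·x - 4. Now divide by f(x) = x^2 - 3, eliminating the leading term at each step:
  leading term -12·x^2: subtract (-12)·f(x) = 36 - 12·x^2, leaving -19·x - 40
The degree is now < 2, so this is the remainder. Hence a · b ≡ -19·x - 40 in Q[x]/(f).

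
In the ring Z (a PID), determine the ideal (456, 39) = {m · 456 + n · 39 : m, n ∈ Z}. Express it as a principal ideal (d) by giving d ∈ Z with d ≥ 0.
(456, 39) = (3); d = 3

In the PID Z, (a, b) is generated by gcd(a, b). Compute gcd(456, 39) with the extended Euclidean algorithm, tracking rows (r, s, t) with s·456 + t·39 = r:
  row A: (456, 1, 0)   [1·456 + 0·39 = 456]
  row B: (39, 0, 1)   [0·456 + 1·39 = 39]
  456 = 11·39 + 27   → row C = row A − 11·row B = (27, 1, −11)   [check: 1·456 − 11·39 = 27]
  39 = 1·27 + 12   → row D = row B − 1·row C = (12, −1, 12)   [check: −1·456 + 12·39 = 12]
  27 = 2·12 + 3   → row E = row C − 2·row D = (3, 3, −35)   [check: 3·456 − 35·39 = 3]
  12 = 4·3 + 0   → remainder 0, stop. gcd = 3 (last nonzero row E).
So gcd(456, 39) = 3, with Bézout identity 3·456 − 35·39 = 3. Containment (⊇): the Bézout identity exhibits 3 as an element of (456, 39), giving (3) ⊆ (456, 39). Containment (⊆): since 3 | 456 and 3 | 39 (456 = 3·152, 39 = 3·13), every Z-linear combination of 456 and 39 is divisible by 3, so (456, 39) ⊆ (3). Therefore (456, 39) = (3), d = 3.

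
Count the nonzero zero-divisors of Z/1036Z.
In Z/1036Z each nonzero element is either a unit (gcd with 1036 is 1) or a zero-divisor (gcd > 1). The number of units is φ(1036): factorise 1036 = 2^2 · 7 · 37, so φ(1036) = (2^2 − 2^1) · (7 − 1) · (37 − 1) = 2 · 6 · 36 = 432. The nonzero elements number 1036 − 1 = 1035. Hence the nonzero zero-divisors number 1035 − 432 = 603.

Final answer: Z/1036Z has 603 nonzero zero-divisors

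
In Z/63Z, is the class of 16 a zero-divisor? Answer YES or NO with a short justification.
gcd(16, 63) = 1, so 16 is a unit in Z/63Z (it has a multiplicative inverse). A unit cannot be a zero-divisor: if 16·b ≡ 0 then multiplying both sides by 16^(−1) gives b ≡ 0. So 16 is not a zero-divisor.

Final answer: NO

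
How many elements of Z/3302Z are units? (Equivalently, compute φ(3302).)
An element a ∈ Z/3302Z is a unit iff gcd(a, 3302) = 1, so the number of units is φ(3302). φ is multiplicative, with φ(p^e) = p^e − p^(e−1). Factorise 3302 = 2 · 13 · 127. Then
  φ(3302) = (2 − 1) · (13 − 1) · (127 − 1) = 1 · 12 · 126 = 1512.

Final answer: Z/3302Z has φ(3302) = 1512 units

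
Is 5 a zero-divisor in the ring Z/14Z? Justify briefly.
gcd(5, 14) = 1, so 5 is a unit in Z/14Z (it has a multiplicative inverse). A unit cannot be a zero-divisor: if 5·b ≡ 0 then multiplying both sides by 5^(−1) gives b ≡ 0. So 5 is not a zero-divisor.

Final answer: NO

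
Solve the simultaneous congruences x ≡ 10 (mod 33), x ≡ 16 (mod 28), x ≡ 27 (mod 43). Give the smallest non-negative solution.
The moduli 33, 28, 43 are pairwise coprime, so by the CRT there is a unique solution mod 33·28·43 = 39732.
Solve by successive substitution. Start with x ≡ 10 (mod 33).
  Combine with x ≡ 16 (mod 28): write x = 10 + 33·t and require 10 + 33·t ≡ 16 (mod 28), i.e. 33·t ≡ 16 − 10 ≡ 6 (mod 28). Since 33^(−1) ≡ 17 (mod 28) (33 ≡ 5 (mod 28)), t ≡ 17·6 ≡ 18 (mod 28). So x ≡ 10 + 33·18 = 604 (mod 924).
  Combine with x ≡ 27 (mod 43): write x = 604 + 924·t and require 604 + 924·t ≡ 27 (mod 43), i.e. 924·t ≡ 27 − 604 ≡ 25 (mod 43). Since 924^(−1) ≡ 41 (mod 43) (924 ≡ 21 (mod 43)), t ≡ 41·25 ≡ 36 (mod 43). So x ≡ 604 + 924·36 = 33868 (mod 39732).
Unique solution in [0, 39732): x = 33868.

Final answer: x ≡ 33868 (mod 39732); the representative in [0, 39732) is 33868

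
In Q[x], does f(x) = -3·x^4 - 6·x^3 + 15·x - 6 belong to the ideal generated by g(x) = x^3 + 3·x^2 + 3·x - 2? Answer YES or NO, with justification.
In Q[x] the ideal (g) consists of all multiples of g, so f ∈ (g) iff g | f, i.e. iff the remainder of f on division by g is 0. Divide f by g (g is monic, so eliminate the leading term of the running remainder at each step):
  leading term -3·x^4: subtract (-3·x)·g(x) = -3·x^4 - 9·x^3 - 9·x^2 + 6·x, leaving 3·x^3 + 9·x^2 + 9·x - 6
  leading term 3·x^3: subtract (3)·g(x) = 3·x^3 + 9·x^2 + 9·x - 6, leaving 0
The remainder is 0, so f(x) = g(x) · h(x) with h(x) = 3 - 3·x. Hence g | f, i.e. f ∈ (g).

Final answer: YES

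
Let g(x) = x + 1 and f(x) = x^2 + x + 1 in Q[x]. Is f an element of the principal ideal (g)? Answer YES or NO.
NO

In Q[x] the ideal (g) consists of all multiples of g, so f ∈ (g) iff g | f, i.e. iff the remainder of f on division by g is 0. Divide f by g (g is monic, so eliminate the leading term of the running remainder at each step):
  leading term x^2: subtract (x)·g(x) = x^2 + x, leaving 1
The remainder r(x) = 1 ≠ 0 (and deg r < deg g), so g ∤ f, i.e. f ∉ (g).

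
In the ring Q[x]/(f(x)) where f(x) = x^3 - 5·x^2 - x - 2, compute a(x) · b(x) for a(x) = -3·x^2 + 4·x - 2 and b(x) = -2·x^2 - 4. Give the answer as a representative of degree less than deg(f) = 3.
First multiply in Q[x] without reducing: a · b = 6·x^4 - 8·x^3 + 16·x^2 - 16·x + 8. Now divide by f(x) = x^3 - 5·x^2 - x - 2, eliminating the leading term at each step:
  leading term 6·x^4: subtract (6·x)·f(x) = 6·x^4 - 30·x^3 - 6·x^2 - 12·x, leaving 22·x^3 + 22·x^2 - 4·x + 8
  leading term 22·x^3: subtract (22)·f(x) = 22·x^3 - 110·x^2 - 22·x - 44, leaving 132·x^2 + 18·x + 52
The degree is now < 3, so this is the remainder. Hence a · b ≡ 132·x^2 + 18·x + 52 in Q[x]/(f).

Final answer: a · b ≡ 132·x^2 + 18·x + 52 (mod f(x))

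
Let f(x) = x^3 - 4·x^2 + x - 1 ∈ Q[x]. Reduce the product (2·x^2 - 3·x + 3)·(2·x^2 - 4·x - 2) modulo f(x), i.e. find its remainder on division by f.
First multiply in Q[x] without reducing: a · b = 4·x^4 - 14·x^3 + 14·x^2 - 6·x - 6. Now divide by f(x) = x^3 - 4·x^2 + x - 1, eliminating the leading term at each step:
  leading term 4·x^4: subtract (4·x)·f(x) = 4·x^4 - 16·x^3 + 4·x^2 - 4·x, leaving 2·x^3 + 10·x^2 - 2·x - 6
  leading term 2·x^3: subtract (2)·f(x) = 2·x^3 - 8·x^2 + 2·x - 2, leaving 18·x^2 - 4·x - 4
The degree is now < 3, so this is the remainder. Hence a · b ≡ 18·x^2 - 4·x - 4 in Q[x]/(f).

Final answer: a · b ≡ 18·x^2 - 4·x - 4 (mod f(x))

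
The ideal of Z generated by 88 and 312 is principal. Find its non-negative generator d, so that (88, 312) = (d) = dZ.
In the PID Z, (a, b) is generated by gcd(a, b). Compute gcd(312, 88) with the extended Euclidean algorithm, tracking rows (r, s, t) with s·312 + t·88 = r:
  row A: (312, 1, 0)   [1·312 + 0·88 = 312]
  row B: (88, 0, 1)   [0·312 + 1·88 = 88]
  312 = 3·88 + 48   → row C = row A − 3·row B = (48, 1, −3)   [check: 1·312 − 3·88 = 48]
  88 = 1·48 + 40   → row D = row B − 1·row C = (40, −1, 4)   [check: −1·312 + 4·88 = 40]
  48 = 1·40 + 8   → row E = row C − 1·row D = (8, 2, −7)   [check: 2·312 − 7·88 = 8]
  40 = 5·8 + 0   → remainder 0, stop. gcd = 8 (last nonzero row E).
So gcd(88, 312) = 8, with Bézout identity 2·312 − 7·88 = 8. Containment (⊇): the Bézout identity exhibits 8 as an element of (88, 312), giving (8) ⊆ (88, 312). Containment (⊆): since 8 | 88 and 8 | 312 (88 = 8·11, 312 = 8·39), every Z-linear combination of 88 and 312 is divisible by 8, so (88, 312) ⊆ (8). Therefore (88, 312) = (8), d = 8.

Final answer: (88, 312) = (8); d = 8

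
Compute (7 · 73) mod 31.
Reduce the factors first: 73 ≡ 11 (mod 31), so 7 · 73 ≡ 7 · 11 (mod 31). 7 · 11 = 77. Dividing by 31: 77 = 2·31 + 15. So (7 · 73) mod 31 = 15.

Final answer: 15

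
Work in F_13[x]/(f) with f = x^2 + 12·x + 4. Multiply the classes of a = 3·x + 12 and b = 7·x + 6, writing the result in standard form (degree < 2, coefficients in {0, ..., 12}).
a · b ≡ 6·x + 1 (mod f(x))

Multiply as integer polynomials: a · b = 21·x^2 + 102·x + 72. Reducing coefficients mod 13: a · b ≡ 8·x^2 + 11·x + 7. Now divide by f(x) = x^2 + 12·x + 4 in F_13[x], eliminating the leading term at each step:
  leading term 8·x^2: subtract (8)·f(x) = 8·x^2 + 5·x + 6, leaving 6·x + 1 (coefficients mod 13)
The degree is now < 2, so this is the remainder. Hence a · b ≡ 6·x + 1 in F_13[x]/(f).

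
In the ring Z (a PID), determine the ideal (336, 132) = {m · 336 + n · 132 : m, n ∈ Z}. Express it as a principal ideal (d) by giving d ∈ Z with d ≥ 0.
(336, 132) = (12); d = 12

In the PID Z, (a, b) is generated by gcd(a, b). Compute gcd(336, 132) with the extended Euclidean algorithm, tracking rows (r, s, t) with s·336 + t·132 = r:
  row A: (336, 1, 0)   [1·336 + 0·132 = 336]
  row B: (132, 0, 1)   [0·336 + 1·132 = 132]
  336 = 2·132 + 72   → row C = row A − 2·row B = (72, 1, −2)   [check: 1·336 − 2·132 = 72]
  132 = 1·72 + 60   → row D = row B − 1·row C = (60, −1, 3)   [check: −1·336 + 3·132 = 60]
  72 = 1·60 + 12   → row E = row C − 1·row D = (12, 2, −5)   [check: 2·336 − 5·132 = 12]
  60 = 5·12 + 0   → remainder 0, stop. gcd = 12 (last nonzero row E).
So gcd(336, 132) = 12, with Bézout identity 2·336 − 5·132 = 12. Containment (⊇): the Bézout identity exhibits 12 as an element of (336, 132), giving (12) ⊆ (336, 132). Containment (⊆): since 12 | 336 and 12 | 132 (336 = 12·28, 132 = 12·11), every Z-linear combination of 336 and 132 is divisible by 12, so (336, 132) ⊆ (12). Therefore (336, 132) = (12), d = 12.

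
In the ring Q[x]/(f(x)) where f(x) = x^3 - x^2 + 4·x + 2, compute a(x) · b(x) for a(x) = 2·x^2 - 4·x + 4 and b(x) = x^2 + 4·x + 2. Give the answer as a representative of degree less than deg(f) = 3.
First multiply in Q[x] without reducing: a · b = 2·x^4 + 4·x^3 - 8·x^2 + 8·x + 8. Now divide by f(x) = x^3 - x^2 + 4·x + 2, eliminating the leading term at each step:
  leading term 2·x^4: subtract (2·x)·f(x) = 2·x^4 - 2·x^3 + 8·x^2 + 4·x, leaving 6·x^3 - 16·x^2 + 4·x + 8
  leading term 6·x^3: subtract (6)·f(x) = 6·x^3 - 6·x^2 + 24·x + 12, leaving -10·x^2 - 20·x - 4
The degree is now < 3, so this is the remainder. Hence a · b ≡ -10·x^2 - 20·x - 4 in Q[x]/(f).

Final answer: a · b ≡ -10·x^2 - 20·x - 4 (mod f(x))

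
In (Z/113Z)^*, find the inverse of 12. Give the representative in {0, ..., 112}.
12^(−1) ≡ 66 (mod 113)

Apply the extended Euclidean algorithm to (113, 12), tracking rows (r, s, t) with s·113 + t·12 = r. Each division r_prev = q·r_cur + r_new produces the new row as (previous row) − q·(current row):
  row A: (113, 1, 0)   [1·113 + 0·12 = 113]
  row B: (12, 0, 1)   [0·113 + 1·12 = 12]
  113 = 9·12 + 5   → row C = row A − 9·row B = (5, 1, −9)   [check: 1·113 − 9·12 = 5]
  12 = 2·5 + 2   → row D = row B − 2·row C = (2, −2, 19)   [check: −2·113 + 19·12 = 2]
  5 = 2·2 + 1   → row E = row C − 2·row D = (1, 5, −47)   [check: 5·113 − 47·12 = 1]
  2 = 2·1 + 0   → remainder 0, stop. gcd = 1 (last nonzero row E).
The gcd is 1, so 12 is invertible mod 113. The last nonzero row gives 5·113 − 47·12 = 1, so t = −47. So 12^(−1) ≡ −47 ≡ 66 (mod 113). Verify: 12 · 66 = 792 ≡ 1 (mod 113). ✓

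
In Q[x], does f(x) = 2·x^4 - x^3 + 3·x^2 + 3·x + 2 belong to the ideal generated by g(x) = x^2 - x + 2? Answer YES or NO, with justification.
In Q[x] the ideal (g) consists of all multiples of g, so f ∈ (g) iff g | f, i.e. iff the remainder of f on division by g is 0. Divide f by g (g is monic, so eliminate the leading term of the running remainder at each step):
  leading term 2·x^4: subtract (2·x^2)·g(x) = 2·x^4 - 2·x^3 + 4·x^2, leaving x^3 - x^2 + 3·x + 2
  leading term x^3: subtract (x)·g(x) = x^3 - x^2 + 2·x, leaving x + 2
The remainder r(x) = x + 2 ≠ 0 (and deg r < deg g), so g ∤ f, i.e. f ∉ (g).

Final answer: NO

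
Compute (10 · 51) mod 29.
Reduce the factors first: 51 ≡ 22 (mod 29), so 10 · 51 ≡ 10 · 22 (mod 29). 10 · 22 = 220. Dividing by 29: 220 = 7·29 + 17. So (10 · 51) mod 29 = 17.

Final answer: 17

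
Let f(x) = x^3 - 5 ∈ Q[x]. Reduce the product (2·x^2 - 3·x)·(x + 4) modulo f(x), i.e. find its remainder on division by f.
First multiply in Q[x] without reducing: a · b = 2·x^3 + 5·x^2 - 12·x. Now divide by f(x) = x^3 - 5, eliminating the leading term at each step:
  leading term 2·x^3: subtract (2)·f(x) = 2·x^3 - 10, leaving 5·x^2 - 12·x + 10
The degree is now < 3, so this is the remainder. Hence a · b ≡ 5·x^2 - 12·x + 10 in Q[x]/(f).

Final answer: a · b ≡ 5·x^2 - 12·x + 10 (mod f(x))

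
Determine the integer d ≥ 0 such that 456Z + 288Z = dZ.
(456, 288) = (24); d = 24

In the PID Z, (a, b) is generated by gcd(a, b). Compute gcd(456, 288) with the extended Euclidean algorithm, tracking rows (r, s, t) with s·456 + t·288 = r:
  row A: (456, 1, 0)   [1·456 + 0·288 = 456]
  row B: (288, 0, 1)   [0·456 + 1·288 = 288]
  456 = 1·288 + 168   → row C = row A − 1·row B = (168, 1, −1)   [check: 1·456 − 1·288 = 168]
  288 = 1·168 + 120   → row D = row B − 1·row C = (120, −1, 2)   [check: −1·456 + 2·288 = 120]
  168 = 1·120 + 48   → row E = row C − 1·row D = (48, 2, −3)   [check: 2·456 − 3·288 = 48]
  120 = 2·48 + 24   → row F = row D − 2·row E = (24, −5, 8)   [check: −5·456 + 8·288 = 24]
  48 = 2·24 + 0   → remainder 0, stop. gcd = 24 (last nonzero row F).
So gcd(456, 288) = 24, with Bézout identity −5·456 + 8·288 = 24. Containment (⊇): the Bézout identity exhibits 24 as an element of (456, 288), giving (24) ⊆ (456, 288). Containment (⊆): since 24 | 456 and 24 | 288 (456 = 24·19, 288 = 24·12), every Z-linear combination of 456 and 288 is divisible by 24, so (456, 288) ⊆ (24). Therefore (456, 288) = (24), d = 24.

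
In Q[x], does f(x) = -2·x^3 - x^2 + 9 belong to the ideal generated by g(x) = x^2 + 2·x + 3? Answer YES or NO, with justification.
In Q[x] the ideal (g) consists of all multiples of g, so f ∈ (g) iff g | f, i.e. iff the remainder of f on division by g is 0. Divide f by g (g is monic, so eliminate the leading term of the running remainder at each step):
  leading term -2·x^3: subtract (-2·x)·g(x) = -2·x^3 - 4·x^2 - 6·x, leaving 3·x^2 + 6·x + 9
  leading term 3·x^2: subtract (3)·g(x) = 3·x^2 + 6·x + 9, leaving 0
The remainder is 0, so f(x) = g(x) · h(x) with h(x) = 3 - 2·x. Hence g | f, i.e. f ∈ (g).

Final answer: YES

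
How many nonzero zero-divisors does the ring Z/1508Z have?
In Z/1508Z each nonzero element is either a unit (gcd with 1508 is 1) or a zero-divisor (gcd > 1). The number of units is φ(1508): factorise 1508 = 2^2 · 13 · 29, so φ(1508) = (2^2 − 2^1) · (13 − 1) · (29 − 1) = 2 · 12 · 28 = 672. The nonzero elements number 1508 − 1 = 1507. Hence the nonzero zero-divisors number 1507 − 672 = 835.

Final answer: Z/1508Z has 835 nonzero zero-divisors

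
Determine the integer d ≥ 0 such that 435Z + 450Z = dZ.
In the PID Z, (a, b) is generated by gcd(a, b). Compute gcd(450, 435) with the extended Euclidean algorithm, tracking rows (r, s, t) with s·450 + t·435 = r:
  row A: (450, 1, 0)   [1·450 + 0·435 = 450]
  row B: (435, 0, 1)   [0·450 + 1·435 = 435]
  450 = 1·435 + 15   → row C = row A − 1·row B = (15, 1, −1)   [check: 1·450 − 1·435 = 15]
  435 = 29·15 + 0   → remainder 0, stop. gcd = 15 (last nonzero row C).
So gcd(435, 450) = 15, with Bézout identity 1·450 − 1·435 = 15. Containment (⊇): the Bézout identity exhibits 15 as an element of (435, 450), giving (15) ⊆ (435, 450). Containment (⊆): since 15 | 435 and 15 | 450 (435 = 15·29, 450 = 15·30), every Z-linear combination of 435 and 450 is divisible by 15, so (435, 450) ⊆ (15). Therefore (435, 450) = (15), d = 15.

Final answer: (435, 450) = (15); d = 15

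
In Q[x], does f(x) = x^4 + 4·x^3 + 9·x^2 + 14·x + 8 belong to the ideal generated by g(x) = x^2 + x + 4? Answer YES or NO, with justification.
YES

In Q[x] the ideal (g) consists of all multiples of g, so f ∈ (g) iff g | f, i.e. iff the remainder of f on division by g is 0. Divide f by g (g is monic, so eliminate the leading term of the running remainder at each step):
  leading term x^4: subtract (x^2)·g(x) = x^4 + x^3 + 4·x^2, leaving 3·x^3 + 5·x^2 + 14·x + 8
  leading term 3·x^3: subtract (3·x)·g(x) = 3·x^3 + 3·x^2 + 12·x, leaving 2·x^2 + 2·x + 8
  leading term 2·x^2: subtract (2)·g(x) = 2·x^2 + 2·x + 8, leaving 0
The remainder is 0, so f(x) = g(x) · h(x) with h(x) = x^2 + 3·x + 2. Hence g | f, i.e. f ∈ (g).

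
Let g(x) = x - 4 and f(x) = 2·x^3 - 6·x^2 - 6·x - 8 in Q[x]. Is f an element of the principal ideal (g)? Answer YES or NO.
YES

In Q[x] the ideal (g) consists of all multiples of g, so f ∈ (g) iff g | f, i.e. iff the remainder of f on division by g is 0. Divide f by g (g is monic, so eliminate the leading term of the running remainder at each step):
  leading term 2·x^3: subtract (2·x^2)·g(x) = 2·x^3 - 8·x^2, leaving 2·x^2 - 6·x - 8
  leading term 2·x^2: subtract (2·x)·g(x) = 2·x^2 - 8·x, leaving 2·x - 8
  leading term 2·x: subtract (2)·g(x) = 2·x - 8, leaving 0
The remainder is 0, so f(x) = g(x) · h(x) with h(x) = 2·x^2 + 2·x + 2. Hence g | f, i.e. f ∈ (g).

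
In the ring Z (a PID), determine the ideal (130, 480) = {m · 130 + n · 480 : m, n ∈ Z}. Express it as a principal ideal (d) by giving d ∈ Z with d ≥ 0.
(130, 480) = (10); d = 10

In the PID Z, (a, b) is generated by gcd(a, b). Compute gcd(480, 130) with the extended Euclidean algorithm, tracking rows (r, s, t) with s·480 + t·130 = r:
  row A: (480, 1, 0)   [1·480 + 0·130 = 480]
  row B: (130, 0, 1)   [0·480 + 1·130 = 130]
  480 = 3·130 + 90   → row C = row A − 3·row B = (90, 1, −3)   [check: 1·480 − 3·130 = 90]
  130 = 1·90 + 40   → row D = row B − 1·row C = (40, −1, 4)   [check: −1·480 + 4·130 = 40]
  90 = 2·40 + 10   → row E = row C − 2·row D = (10, 3, −11)   [check: 3·480 − 11·130 = 10]
  40 = 4·10 + 0   → remainder 0, stop. gcd = 10 (last nonzero row E).
So gcd(130, 480) = 10, with Bézout identity 3·480 − 11·130 = 10. Containment (⊇): the Bézout identity exhibits 10 as an element of (130, 480), giving (10) ⊆ (130, 480). Containment (⊆): since 10 | 130 and 10 | 480 (130 = 10·13, 480 = 10·48), every Z-linear combination of 130 and 480 is divisible by 10, so (130, 480) ⊆ (10). Therefore (130, 480) = (10), d = 10.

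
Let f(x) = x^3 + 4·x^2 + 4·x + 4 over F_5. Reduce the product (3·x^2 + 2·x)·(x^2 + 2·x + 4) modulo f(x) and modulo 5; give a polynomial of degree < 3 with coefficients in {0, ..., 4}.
Multiply as integer polynomials: a · b = 3·x^4 + 8·x^3 + 16·x^2 + 8·x. Reducing coefficients mod 5: a · b ≡ 3·x^4 + 3·x^3 + x^2 + 3·x. Now divide by f(x) = x^3 + 4·x^2 + 4·x + 4 in F_5[x], eliminating the leading term at each step:
  leading term 3·x^4: subtract (3·x)·f(x) = 3·x^4 + 2·x^3 + 2·x^2 + 2·x, leaving x^3 + 4·x^2 + x (coefficients mod 5)
  leading term x^3: subtract (1)·f(x) = x^3 + 4·x^2 + 4·x + 4, leaving 2·x + 1 (coefficients mod 5)
The degree is now < 3, so this is the remainder. Hence a · b ≡ 2·x + 1 in F_5[x]/(f).

Final answer: a · b ≡ 2·x + 1 (mod f(x))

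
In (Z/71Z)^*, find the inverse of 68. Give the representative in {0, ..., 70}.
Apply the extended Euclidean algorithm to (71, 68), tracking rows (r, s, t) with s·71 + t·68 = r. Each division r_prev = q·r_cur + r_new produces the new row as (previous row) − q·(current row):
  row A: (71, 1, 0)   [1·71 + 0·68 = 71]
  row B: (68, 0, 1)   [0·71 + 1·68 = 68]
  71 = 1·68 + 3   → row C = row A − 1·row B = (3, 1, −1)   [check: 1·71 − 1·68 = 3]
  68 = 22·3 + 2   → row D = row B − 22·row C = (2, −22, 23)   [check: −22·71 + 23·68 = 2]
  3 = 1·2 + 1   → row E = row C − 1·row D = (1, 23, −24)   [check: 23·71 − 24·68 = 1]
  2 = 2·1 + 0   → remainder 0, stop. gcd = 1 (last nonzero row E).
The gcd is 1, so 68 is invertible mod 71. The last nonzero row gives 23·71 − 24·68 = 1, so t = −24. So 68^(−1) ≡ −24 ≡ 47 (mod 71). Verify: 68 · 47 = 3196 ≡ 1 (mod 71). ✓

Final answer: 68^(−1) ≡ 47 (mod 71)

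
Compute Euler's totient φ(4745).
φ(4745) = 3456

φ is multiplicative, with φ(p^e) = p^e − p^(e−1). Factorise 4745 = 5 · 13 · 73. Then
  φ(4745) = (5 − 1) · (13 − 1) · (73 − 1) = 4 · 12 · 72 = 3456.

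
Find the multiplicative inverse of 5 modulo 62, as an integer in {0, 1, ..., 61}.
Apply the extended Euclidean algorithm to (62, 5), tracking rows (r, s, t) with s·62 + t·5 = r. Each division r_prev = q·r_cur + r_new produces the new row as (previous row) − q·(current row):
  row A: (62, 1, 0)   [1·62 + 0·5 = 62]
  row B: (5, 0, 1)   [0·62 + 1·5 = 5]
  62 = 12·5 + 2   → row C = row A − 12·row B = (2, 1, −12)   [check: 1·62 − 12·5 = 2]
  5 = 2·2 + 1   → row D = row B − 2·row C = (1, −2, 25)   [check: −2·62 + 25·5 = 1]
  2 = 2·1 + 0   → remainder 0, stop. gcd = 1 (last nonzero row D).
The gcd is 1, so 5 is invertible mod 62. The last nonzero row gives −2·62 + 25·5 = 1, so t = 25. So 5^(−1) ≡ 25 (mod 62). Verify: 5 · 25 = 125 ≡ 1 (mod 62). ✓

Final answer: 5^(−1) ≡ 25 (mod 62)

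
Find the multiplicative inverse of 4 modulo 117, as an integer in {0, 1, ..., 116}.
4^(−1) ≡ 88 (mod 117)

Apply the extended Euclidean algorithm to (117, 4), tracking rows (r, s, t) with s·117 + t·4 = r. Each division r_prev = q·r_cur + r_new produces the new row as (previous row) − q·(current row):
  row A: (117, 1, 0)   [1·117 + 0·4 = 117]
  row B: (4, 0, 1)   [0·117 + 1·4 = 4]
  117 = 29·4 + 1   → row C = row A − 29·row B = (1, 1, −29)   [check: 1·117 − 29·4 = 1]
  4 = 4·1 + 0   → remainder 0, stop. gcd = 1 (last nonzero row C).
The gcd is 1, so 4 is invertible mod 117. The last nonzero row gives 1·117 − 29·4 = 1, so t = −29. So 4^(−1) ≡ −29 ≡ 88 (mod 117). Verify: 4 · 88 = 352 ≡ 1 (mod 117). ✓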